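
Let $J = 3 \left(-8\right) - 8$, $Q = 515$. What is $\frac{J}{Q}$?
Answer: $- \frac{32}{515} \approx -0.062136$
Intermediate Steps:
$J = -32$ ($J = -24 - 8 = -32$)
$\frac{J}{Q} = - \frac{32}{515}$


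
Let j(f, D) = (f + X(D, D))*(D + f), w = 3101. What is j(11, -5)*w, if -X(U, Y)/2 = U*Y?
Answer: -725634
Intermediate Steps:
X(U, Y) = -2*U*Y
j(f, D) = (D + f)*(f - 2*D²) (j(f, D) = (f - 2*D*D)*(D + f) = (f - 2*D²)*(D + f) = (D + f)*(f - 2*D²))
j(11, -5)*w = (11² - 2*(-5)³ - 5*11 - 2*11*(-5)²)*3101 = (121 - 2*(-125) - 55 - 2*11*25)*3101 = (121 + 250 - 55 - 550)*3101 = -234*3101 = -725634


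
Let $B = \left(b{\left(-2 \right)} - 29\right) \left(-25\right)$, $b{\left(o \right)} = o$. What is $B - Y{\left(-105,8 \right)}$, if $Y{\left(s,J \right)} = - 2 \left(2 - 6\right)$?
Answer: $767$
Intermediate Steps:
$Y{\left(s,J \right)} = 8$ ($Y{\left(s,J \right)} = \left(-2\right) \left(-4\right) = 8$)
$B = 775$ ($B = \left(-2 - 29\right) \left(-25\right) = \left(-31\right) \left(-25\right) = 775$)
$B - Y{\left(-105,8 \right)} = 775 - 8 = 767$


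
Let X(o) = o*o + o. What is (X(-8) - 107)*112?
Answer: -5712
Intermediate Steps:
X(o) = o + o² (X(o) = o² + o = o + o²)
(X(-8) - 107)*112 = (-8*(1 - 8) - 107)*112 = (-8*(-7) - 107)*112 = (56 - 107)*112 = -51*112 = -5712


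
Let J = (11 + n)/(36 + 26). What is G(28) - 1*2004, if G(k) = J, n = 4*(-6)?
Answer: -124261/62 ≈ -2004.2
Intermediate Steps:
n = -24
J = -13/62 (J = (11 - 24)/(36 + 26) = -13/62 ≈ -0.20968)
G(k) = -13/62
G(28) - 1*2004 = -13/62 - 1*2004 = -13/62 - 2004 = -124261/62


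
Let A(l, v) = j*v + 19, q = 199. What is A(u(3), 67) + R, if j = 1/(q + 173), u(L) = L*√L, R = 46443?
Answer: 17283931/372 ≈ 46462.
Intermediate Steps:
u(L) = L^(3/2)
j = 1/372 (j = 1/(199 + 173) = 1/372 ≈ 0.0026882)
A(l, v) = 19 + v/372 (A(l, v) = v/372 + 19 = 19 + v/372)
A(u(3), 67) + R = (19 + (1/372)*67) + 46443 = (19 + 67/372) + 46443 = 7135/372 + 46443 = 17283931/372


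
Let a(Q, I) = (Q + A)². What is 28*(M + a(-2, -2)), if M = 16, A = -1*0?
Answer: 560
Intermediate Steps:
A = 0
a(Q, I) = Q² (a(Q, I) = (Q + 0)² = Q²)
28*(M + a(-2, -2)) = 28*(16 + (-2)²) = 28*(16 + 4) = 28*20 = 560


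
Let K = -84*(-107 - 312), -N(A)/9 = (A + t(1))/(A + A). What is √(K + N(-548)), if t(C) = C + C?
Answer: √2642038287/274 ≈ 187.59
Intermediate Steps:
t(C) = 2*C
N(A) = -9*(2 + A)/(2*A) (N(A) = -9*(A + 2*1)/(A + A) = -9*(A + 2)/(2*A) = -9*(2 + A)*1/(2*A) = -9*(2 + A)/(2*A))
K = 35196 (K = -84*(-419) = 35196)
√(K + N(-548)) = √(35196 + (-9/2 - 9/(-548))) = √(35196 + (-9/2 - 9*(-1/548))) = √(35196 + (-9/2 + 9/548)) = √(35196 - 2457/548) = √(19284951/548) = √2642038287/274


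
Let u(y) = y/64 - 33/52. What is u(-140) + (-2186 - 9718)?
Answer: -2476619/208 ≈ -11907.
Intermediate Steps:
u(y) = -33/52 + y/64 (u(y) = y*(1/64) - 33*1/52 = y/64 - 33/52 = -33/52 + y/64)
u(-140) + (-2186 - 9718) = (-33/52 + (1/64)*(-140)) + (-2186 - 9718) = (-33/52 - 35/16) - 11904 = -587/208 - 11904 = -2476619/208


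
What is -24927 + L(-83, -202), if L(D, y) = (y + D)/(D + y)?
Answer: -24926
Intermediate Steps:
L(D, y) = 1 (L(D, y) = (D + y)/(D + y) = 1)
-24927 + L(-83, -202) = -24927 + 1 = -24926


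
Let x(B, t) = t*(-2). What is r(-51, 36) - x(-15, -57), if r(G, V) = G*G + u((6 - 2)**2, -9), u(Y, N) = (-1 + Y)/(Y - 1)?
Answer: 2488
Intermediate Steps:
u(Y, N) = 1 (u(Y, N) = (-1 + Y)/(-1 + Y) = 1)
x(B, t) = -2*t
r(G, V) = 1 + G**2 (r(G, V) = G*G + 1 = G**2 + 1 = 1 + G**2)
r(-51, 36) - x(-15, -57) = (1 + (-51)**2) - (-2)*(-57) = (1 + 2601) - 1*114 = 2602 - 114 = 2488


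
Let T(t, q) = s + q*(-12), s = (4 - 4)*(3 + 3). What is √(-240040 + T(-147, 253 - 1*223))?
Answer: 20*I*√601 ≈ 490.31*I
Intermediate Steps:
s = 0 (s = 0*6 = 0)
T(t, q) = -12*q (T(t, q) = 0 + q*(-12) = 0 - 12*q = -12*q)
√(-240040 + T(-147, 253 - 1*223)) = √(-240040 - 12*(253 - 1*223)) = √(-240040 - 12*(253 - 223)) = √(-240040 - 12*30) = √(-240040 - 360) = √(-240400) = 20*I*√601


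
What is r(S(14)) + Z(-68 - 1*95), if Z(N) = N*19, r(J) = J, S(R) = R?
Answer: -3083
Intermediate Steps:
Z(N) = 19*N
r(S(14)) + Z(-68 - 1*95) = 14 + 19*(-68 - 1*95) = 14 + 19*(-68 - 95) = 14 + 19*(-163) = 14 - 3097 = -3083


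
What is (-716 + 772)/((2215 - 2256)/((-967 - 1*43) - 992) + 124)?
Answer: 112112/248289 ≈ 0.45154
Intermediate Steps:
(-716 + 772)/((2215 - 2256)/((-967 - 1*43) - 992) + 124) = 56/(-41/((-967 - 43) - 992) + 124) = 56/(-41/(-1010 - 992) + 124) = 56/(-41/(-2002) + 124) = 56/(-41*(-1/2002) + 124) = 56/(41/2002 + 124) = 56/(248289/2002) = 56*(2002/248289) = 112112/248289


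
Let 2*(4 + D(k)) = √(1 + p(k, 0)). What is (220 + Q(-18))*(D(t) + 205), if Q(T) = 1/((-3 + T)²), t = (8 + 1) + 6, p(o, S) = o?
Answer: 2813609/63 ≈ 44660.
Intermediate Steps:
t = 15 (t = 9 + 6 = 15)
D(k) = -4 + √(1 + k)/2
Q(T) = (-3 + T)⁻²
(220 + Q(-18))*(D(t) + 205) = (220 + (-3 - 18)⁻²)*((-4 + √(1 + 15)/2) + 205) = (220 + (-21)⁻²)*((-4 + √16/2) + 205) = (220 + 1/441)*((-4 + (½)*4) + 205) = 97021*((-4 + 2) + 205)/441 = 97021*(-2 + 205)/441 = (97021/441)*203 = 2813609/63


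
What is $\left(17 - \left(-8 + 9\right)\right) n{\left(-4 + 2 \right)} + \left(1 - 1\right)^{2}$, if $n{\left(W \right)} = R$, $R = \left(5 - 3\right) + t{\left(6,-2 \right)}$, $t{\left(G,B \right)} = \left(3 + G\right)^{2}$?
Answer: $1328$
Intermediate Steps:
$R = 83$ ($R = \left(5 - 3\right) + \left(3 + 6\right)^{2} = 2 + 9^{2} = 2 + 81 = 83$)
$n{\left(W \right)} = 83$
$\left(17 - \left(-8 + 9\right)\right) n{\left(-4 + 2 \right)} + \left(1 - 1\right)^{2} = \left(17 - \left(-8 + 9\right)\right) 83 + \left(1 - 1\right)^{2} = \left(17 - 1\right) 83 + \left(1 - 1\right)^{2} = \left(17 - 1\right) 83 + 0^{2} = 16 \cdot 83 + 0 = 1328 + 0 = 1328$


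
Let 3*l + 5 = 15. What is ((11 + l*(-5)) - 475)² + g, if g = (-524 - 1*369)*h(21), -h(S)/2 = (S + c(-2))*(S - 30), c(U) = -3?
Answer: -524624/9 ≈ -58292.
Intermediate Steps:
h(S) = -2*(-30 + S)*(-3 + S) (h(S) = -2*(S - 3)*(S - 30) = -2*(-3 + S)*(-30 + S) = -2*(-30 + S)*(-3 + S))
l = 10/3 (l = -5/3 + (⅓)*15 = -5/3 + 5 = 10/3 ≈ 3.3333)
g = -289332 (g = (-524 - 1*369)*(-180 - 2*21² + 66*21) = (-524 - 369)*(-180 - 2*441 + 1386) = -893*(-180 - 882 + 1386) = -893*324 = -289332)
((11 + l*(-5)) - 475)² + g = ((11 + (10/3)*(-5)) - 475)² - 289332 = ((11 - 50/3) - 475)² - 289332 = (-17/3 - 475)² - 289332 = (-1442/3)² - 289332 = 2079364/9 - 289332 = -524624/9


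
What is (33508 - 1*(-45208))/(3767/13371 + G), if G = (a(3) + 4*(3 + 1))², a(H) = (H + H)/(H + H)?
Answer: 526255818/1933993 ≈ 272.11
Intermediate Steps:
a(H) = 1 (a(H) = (2*H)/((2*H)) = (2*H)*(1/(2*H)) = 1)
G = 289 (G = (1 + 4*(3 + 1))² = (1 + 4*4)² = (1 + 16)² = 17² = 289)
(33508 - 1*(-45208))/(3767/13371 + G) = (33508 - 1*(-45208))/(3767/13371 + 289) = (33508 + 45208)/(3767*(1/13371) + 289) = 78716/(3767/13371 + 289) = 78716/(3867986/13371) = 78716*(13371/3867986) = 526255818/1933993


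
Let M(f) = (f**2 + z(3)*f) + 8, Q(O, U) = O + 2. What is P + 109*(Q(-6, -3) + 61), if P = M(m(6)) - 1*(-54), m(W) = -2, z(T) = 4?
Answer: 6271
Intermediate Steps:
Q(O, U) = 2 + O
M(f) = 8 + f**2 + 4*f (M(f) = (f**2 + 4*f) + 8 = 8 + f**2 + 4*f)
P = 58 (P = (8 + (-2)**2 + 4*(-2)) - 1*(-54) = (8 + 4 - 8) + 54 = 4 + 54 = 58)
P + 109*(Q(-6, -3) + 61) = 58 + 109*((2 - 6) + 61) = 58 + 109*(-4 + 61) = 58 + 109*57 = 58 + 6213 = 6271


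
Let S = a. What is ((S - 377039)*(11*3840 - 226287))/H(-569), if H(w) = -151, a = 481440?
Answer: 19214690847/151 ≈ 1.2725e+8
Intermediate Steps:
S = 481440
((S - 377039)*(11*3840 - 226287))/H(-569) = ((481440 - 377039)*(11*3840 - 226287))/(-151) = (104401*(42240 - 226287))*(-1/151) = (104401*(-184047))*(-1/151) = -19214690847*(-1/151) = 19214690847/151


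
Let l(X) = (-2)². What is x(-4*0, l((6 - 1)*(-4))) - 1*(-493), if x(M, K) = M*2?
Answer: 493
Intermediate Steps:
l(X) = 4
x(M, K) = 2*M
x(-4*0, l((6 - 1)*(-4))) - 1*(-493) = 2*(-4*0) - 1*(-493) = 2*0 + 493 = 0 + 493 = 493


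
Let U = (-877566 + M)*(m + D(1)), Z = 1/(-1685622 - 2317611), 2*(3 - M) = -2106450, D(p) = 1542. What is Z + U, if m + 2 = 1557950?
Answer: 1096658187666984539/4003233 ≈ 2.7394e+11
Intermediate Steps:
m = 1557948 (m = -2 + 1557950 = 1557948)
M = 1053228 (M = 3 - 1/2*(-2106450) = 3 + 1053225 = 1053228)
Z = -1/4003233 (Z = 1/(-4003233) = -1/4003233 ≈ -2.4980e-7)
U = 273943132380 (U = (-877566 + 1053228)*(1557948 + 1542) = 175662*1559490 = 273943132380)
Z + U = -1/4003233 + 273943132380 = 1096658187666984539/4003233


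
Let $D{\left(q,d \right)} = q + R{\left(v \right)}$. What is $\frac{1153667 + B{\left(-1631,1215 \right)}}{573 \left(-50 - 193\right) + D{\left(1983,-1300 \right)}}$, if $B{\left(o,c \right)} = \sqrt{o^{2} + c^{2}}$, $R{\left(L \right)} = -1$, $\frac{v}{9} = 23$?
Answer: $- \frac{1153667}{137257} - \frac{\sqrt{4136386}}{137257} \approx -8.42$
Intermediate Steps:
$v = 207$ ($v = 9 \cdot 23 = 207$)
$B{\left(o,c \right)} = \sqrt{c^{2} + o^{2}}$
$D{\left(q,d \right)} = -1 + q$ ($D{\left(q,d \right)} = q - 1 = -1 + q$)
$\frac{1153667 + B{\left(-1631,1215 \right)}}{573 \left(-50 - 193\right) + D{\left(1983,-1300 \right)}} = \frac{1153667 + \sqrt{1215^{2} + \left(-1631\right)^{2}}}{573 \left(-50 - 193\right) + \left(-1 + 1983\right)} = \frac{1153667 + \sqrt{1476225 + 2660161}}{573 \left(-243\right) + 1982} = \frac{1153667 + \sqrt{4136386}}{-139239 + 1982} = \frac{1153667 + \sqrt{4136386}}{-137257} = \left(1153667 + \sqrt{4136386}\right) \left(- \frac{1}{137257}\right) = - \frac{1153667}{137257} - \frac{\sqrt{4136386}}{137257}$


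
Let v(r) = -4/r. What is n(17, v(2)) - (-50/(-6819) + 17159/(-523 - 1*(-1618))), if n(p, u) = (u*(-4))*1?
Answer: -19109177/2488935 ≈ -7.6777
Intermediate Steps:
n(p, u) = -4*u (n(p, u) = -4*u*1 = -4*u)
n(17, v(2)) - (-50/(-6819) + 17159/(-523 - 1*(-1618))) = -(-16)/2 - (-50/(-6819) + 17159/(-523 - 1*(-1618))) = -(-16)/2 - (-50*(-1/6819) + 17159/(-523 + 1618)) = -4*(-2) - (50/6819 + 17159/1095) = 8 - (50/6819 + 17159*(1/1095)) = 8 - (50/6819 + 17159/1095) = 8 - 1*39020657/2488935 = 8 - 39020657/2488935 = -19109177/2488935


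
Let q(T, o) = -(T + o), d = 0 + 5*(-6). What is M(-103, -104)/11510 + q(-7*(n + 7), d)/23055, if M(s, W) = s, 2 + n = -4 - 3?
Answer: -438101/53072610 ≈ -0.0082548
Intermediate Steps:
n = -9 (n = -2 + (-4 - 3) = -2 - 7 = -9)
d = -30 (d = 0 - 30 = -30)
q(T, o) = -T - o
M(-103, -104)/11510 + q(-7*(n + 7), d)/23055 = -103/11510 + (-(-7)*(-9 + 7) - 1*(-30))/23055 = -103*1/11510 + (-(-7)*(-2) + 30)*(1/23055) = -103/11510 + (-1*14 + 30)*(1/23055) = -103/11510 + (-14 + 30)*(1/23055) = -103/11510 + 16*(1/23055) = -103/11510 + 16/23055 = -438101/53072610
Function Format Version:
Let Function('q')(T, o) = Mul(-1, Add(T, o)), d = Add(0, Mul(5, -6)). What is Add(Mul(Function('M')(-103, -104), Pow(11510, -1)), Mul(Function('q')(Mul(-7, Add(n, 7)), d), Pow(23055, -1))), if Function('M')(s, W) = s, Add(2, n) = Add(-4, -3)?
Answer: Rational(-438101, 53072610) ≈ -0.0082548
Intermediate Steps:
n = -9 (n = Add(-2, Add(-4, -3)) = Add(-2, -7) = -9)
d = -30 (d = Add(0, -30) = -30)
Function('q')(T, o) = Add(Mul(-1, T), Mul(-1, o))
Add(Mul(Function('M')(-103, -104), Pow(11510, -1)), Mul(Function('q')(Mul(-7, Add(n, 7)), d), Pow(23055, -1))) = Add(Mul(-103, Pow(11510, -1)), Mul(Add(Mul(-1, Mul(-7, Add(-9, 7))), Mul(-1, -30)), Pow(23055, -1))) = Add(Mul(-103, Rational(1, 11510)), Mul(Add(Mul(-1, Mul(-7, -2)), 30), Rational(1, 23055))) = Add(Rational(-103, 11510), Mul(Add(Mul(-1, 14), 30), Rational(1, 23055))) = Add(Rational(-103, 11510), Mul(Add(-14, 30), Rational(1, 23055))) = Add(Rational(-103, 11510), Mul(16, Rational(1, 23055))) = Add(Rational(-103, 11510), Rational(16, 23055)) = Rational(-438101, 53072610)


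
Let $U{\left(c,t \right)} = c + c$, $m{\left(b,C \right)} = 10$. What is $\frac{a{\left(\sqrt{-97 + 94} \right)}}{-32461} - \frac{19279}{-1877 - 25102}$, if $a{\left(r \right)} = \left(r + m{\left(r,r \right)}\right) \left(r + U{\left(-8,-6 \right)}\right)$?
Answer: $\frac{630213196}{875765319} + \frac{6 i \sqrt{3}}{32461} \approx 0.71961 + 0.00032015 i$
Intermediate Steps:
$U{\left(c,t \right)} = 2 c$
$a{\left(r \right)} = \left(-16 + r\right) \left(10 + r\right)$ ($a{\left(r \right)} = \left(r + 10\right) \left(r + 2 \left(-8\right)\right) = \left(10 + r\right) \left(r - 16\right) = \left(10 + r\right) \left(-16 + r\right) = \left(-16 + r\right) \left(10 + r\right)$)
$\frac{a{\left(\sqrt{-97 + 94} \right)}}{-32461} - \frac{19279}{-1877 - 25102} = \frac{-160 + \left(\sqrt{-97 + 94}\right)^{2} - 6 \sqrt{-97 + 94}}{-32461} - \frac{19279}{-1877 - 25102} = \left(-160 + \left(\sqrt{-3}\right)^{2} - 6 \sqrt{-3}\right) \left(- \frac{1}{32461}\right) - \frac{19279}{-26979} = \left(-160 + \left(i \sqrt{3}\right)^{2} - 6 i \sqrt{3}\right) \left(- \frac{1}{32461}\right) - - \frac{19279}{26979} = \left(-160 - 3 - 6 i \sqrt{3}\right) \left(- \frac{1}{32461}\right) + \frac{19279}{26979} = \left(-163 - 6 i \sqrt{3}\right) \left(- \frac{1}{32461}\right) + \frac{19279}{26979} = \left(\frac{163}{32461} + \frac{6 i \sqrt{3}}{32461}\right) + \frac{19279}{26979} = \frac{630213196}{875765319} + \frac{6 i \sqrt{3}}{32461}$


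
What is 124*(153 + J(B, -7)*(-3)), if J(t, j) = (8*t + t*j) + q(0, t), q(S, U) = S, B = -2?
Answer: 19716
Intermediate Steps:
J(t, j) = 8*t + j*t (J(t, j) = (8*t + t*j) + 0 = (8*t + j*t) + 0 = 8*t + j*t)
124*(153 + J(B, -7)*(-3)) = 124*(153 - 2*(8 - 7)*(-3)) = 124*(153 - 2*1*(-3)) = 124*(153 - 2*(-3)) = 124*(153 + 6) = 124*159 = 19716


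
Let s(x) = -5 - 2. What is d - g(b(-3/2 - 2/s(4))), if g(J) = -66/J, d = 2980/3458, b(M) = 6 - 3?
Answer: 39528/1729 ≈ 22.862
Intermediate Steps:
s(x) = -7
b(M) = 3
d = 1490/1729 (d = 2980*(1/3458) = 1490/1729 ≈ 0.86177)
d - g(b(-3/2 - 2/s(4))) = 1490/1729 - (-66)/3 = 1490/1729 - 1*(-22) = 1490/1729 + 22 = 39528/1729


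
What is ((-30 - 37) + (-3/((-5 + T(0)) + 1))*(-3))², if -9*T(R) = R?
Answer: 76729/16 ≈ 4795.6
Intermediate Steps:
T(R) = -R/9
((-30 - 37) + (-3/((-5 + T(0)) + 1))*(-3))² = ((-30 - 37) + (-3/((-5 - ⅑*0) + 1))*(-3))² = (-67 + (-3/((-5 + 0) + 1))*(-3))² = (-67 + (-3/(-5 + 1))*(-3))² = (-67 + (-3/(-4))*(-3))² = (-67 - ¼*(-3)*(-3))² = (-67 + (¾)*(-3))² = (-67 - 9/4)² = (-277/4)² = 76729/16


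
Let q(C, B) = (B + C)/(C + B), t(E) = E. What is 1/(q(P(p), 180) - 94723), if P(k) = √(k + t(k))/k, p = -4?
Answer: -1/94722 ≈ -1.0557e-5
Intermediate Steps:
P(k) = √2/√k (P(k) = √(k + k)/k = √(2*k)/k = (√2*√k)/k = √2/√k)
q(C, B) = 1 (q(C, B) = (B + C)/(B + C) = 1)
1/(q(P(p), 180) - 94723) = 1/(1 - 94723) = 1/(-94722) = -1/94722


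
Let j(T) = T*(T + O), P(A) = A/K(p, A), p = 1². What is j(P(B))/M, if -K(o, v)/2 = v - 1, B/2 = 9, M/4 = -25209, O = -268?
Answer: -4565/3237956 ≈ -0.0014098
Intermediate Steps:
M = -100836 (M = 4*(-25209) = -100836)
B = 18 (B = 2*9 = 18)
p = 1
K(o, v) = 2 - 2*v (K(o, v) = -2*(v - 1) = -2*(-1 + v) = 2 - 2*v)
P(A) = A/(2 - 2*A)
j(T) = T*(-268 + T) (j(T) = T*(T - 268) = T*(-268 + T))
j(P(B))/M = ((-1*18/(-2 + 2*18))*(-268 - 1*18/(-2 + 2*18)))/(-100836) = ((-1*18/(-2 + 36))*(-268 - 1*18/(-2 + 36)))*(-1/100836) = ((-1*18/34)*(-268 - 1*18/34))*(-1/100836) = ((-1*18*1/34)*(-268 - 1*18*1/34))*(-1/100836) = -9*(-268 - 9/17)/17*(-1/100836) = -9/17*(-4565/17)*(-1/100836) = (41085/289)*(-1/100836) = -4565/3237956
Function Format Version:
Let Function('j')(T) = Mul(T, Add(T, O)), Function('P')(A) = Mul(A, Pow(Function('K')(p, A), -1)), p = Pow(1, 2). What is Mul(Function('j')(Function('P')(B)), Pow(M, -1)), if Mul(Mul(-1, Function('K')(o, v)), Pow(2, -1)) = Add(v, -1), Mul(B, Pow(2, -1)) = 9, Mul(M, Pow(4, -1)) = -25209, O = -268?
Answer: Rational(-4565, 3237956) ≈ -0.0014098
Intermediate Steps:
M = -100836 (M = Mul(4, -25209) = -100836)
B = 18 (B = Mul(2, 9) = 18)
p = 1
Function('K')(o, v) = Add(2, Mul(-2, v)) (Function('K')(o, v) = Mul(-2, Add(v, -1)) = Mul(-2, Add(-1, v)) = Add(2, Mul(-2, v)))
Function('P')(A) = Mul(A, Pow(Add(2, Mul(-2, A)), -1))
Function('j')(T) = Mul(T, Add(-268, T)) (Function('j')(T) = Mul(T, Add(T, -268)) = Mul(T, Add(-268, T)))
Mul(Function('j')(Function('P')(B)), Pow(M, -1)) = Mul(Mul(Mul(-1, 18, Pow(Add(-2, Mul(2, 18)), -1)), Add(-268, Mul(-1, 18, Pow(Add(-2, Mul(2, 18)), -1)))), Pow(-100836, -1)) = Mul(Mul(Mul(-1, 18, Pow(Add(-2, 36), -1)), Add(-268, Mul(-1, 18, Pow(Add(-2, 36), -1)))), Rational(-1, 100836)) = Mul(Mul(Mul(-1, 18, Pow(34, -1)), Add(-268, Mul(-1, 18, Pow(34, -1)))), Rational(-1, 100836)) = Mul(Mul(Mul(-1, 18, Rational(1, 34)), Add(-268, Mul(-1, 18, Rational(1, 34)))), Rational(-1, 100836)) = Mul(Mul(Rational(-9, 17), Add(-268, Rational(-9, 17))), Rational(-1, 100836)) = Mul(Mul(Rational(-9, 17), Rational(-4565, 17)), Rational(-1, 100836)) = Mul(Rational(41085, 289), Rational(-1, 100836)) = Rational(-4565, 3237956)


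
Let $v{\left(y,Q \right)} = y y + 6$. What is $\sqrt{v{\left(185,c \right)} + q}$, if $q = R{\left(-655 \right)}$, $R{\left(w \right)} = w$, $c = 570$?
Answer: $2 \sqrt{8394} \approx 183.24$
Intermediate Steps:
$v{\left(y,Q \right)} = 6 + y^{2}$ ($v{\left(y,Q \right)} = y^{2} + 6 = 6 + y^{2}$)
$q = -655$
$\sqrt{v{\left(185,c \right)} + q} = \sqrt{\left(6 + 185^{2}\right) - 655} = \sqrt{\left(6 + 34225\right) - 655} = \sqrt{34231 - 655} = \sqrt{33576} = 2 \sqrt{8394}$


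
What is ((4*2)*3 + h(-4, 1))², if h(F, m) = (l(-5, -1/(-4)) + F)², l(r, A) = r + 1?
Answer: 7744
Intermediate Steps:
l(r, A) = 1 + r
h(F, m) = (-4 + F)² (h(F, m) = ((1 - 5) + F)² = (-4 + F)²)
((4*2)*3 + h(-4, 1))² = ((4*2)*3 + (-4 - 4)²)² = (8*3 + (-8)²)² = (24 + 64)² = 88² = 7744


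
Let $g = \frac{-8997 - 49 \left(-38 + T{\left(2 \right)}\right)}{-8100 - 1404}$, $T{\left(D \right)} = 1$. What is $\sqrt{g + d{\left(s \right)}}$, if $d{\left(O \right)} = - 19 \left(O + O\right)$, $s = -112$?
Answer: $\frac{\sqrt{166881858}}{198} \approx 65.244$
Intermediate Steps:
$d{\left(O \right)} = - 38 O$ ($d{\left(O \right)} = - 19 \cdot 2 O = - 38 O$)
$g = \frac{449}{594}$ ($g = \frac{-8997 - 49 \left(-38 + 1\right)}{-8100 - 1404} = \frac{-8997 - -1813}{-9504} = \left(-8997 + 1813\right) \left(- \frac{1}{9504}\right) = \left(-7184\right) \left(- \frac{1}{9504}\right) = \frac{449}{594} \approx 0.75589$)
$\sqrt{g + d{\left(s \right)}} = \sqrt{\frac{449}{594} - -4256} = \sqrt{\frac{449}{594} + 4256} = \sqrt{\frac{2528513}{594}} = \frac{\sqrt{166881858}}{198}$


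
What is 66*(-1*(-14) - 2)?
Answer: 792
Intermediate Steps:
66*(-1*(-14) - 2) = 66*(14 - 2) = 66*12 = 792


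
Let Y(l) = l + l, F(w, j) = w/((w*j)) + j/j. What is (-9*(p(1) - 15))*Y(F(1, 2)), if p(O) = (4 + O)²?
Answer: -270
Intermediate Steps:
F(w, j) = 1 + 1/j (F(w, j) = w/((j*w)) + 1 = w*(1/(j*w)) + 1 = 1/j + 1 = 1 + 1/j)
Y(l) = 2*l
(-9*(p(1) - 15))*Y(F(1, 2)) = (-9*((4 + 1)² - 15))*(2*((1 + 2)/2)) = (-9*(5² - 15))*(2*((½)*3)) = (-9*(25 - 15))*(2*(3/2)) = -9*10*3 = -90*3 = -270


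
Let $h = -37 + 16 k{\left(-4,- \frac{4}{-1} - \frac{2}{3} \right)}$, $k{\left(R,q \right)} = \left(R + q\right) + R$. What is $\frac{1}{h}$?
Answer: $- \frac{3}{335} \approx -0.0089552$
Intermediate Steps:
$k{\left(R,q \right)} = q + 2 R$
$h = - \frac{335}{3}$ ($h = -37 + 16 \left(\left(- \frac{4}{-1} - \frac{2}{3}\right) + 2 \left(-4\right)\right) = -37 + 16 \left(\left(\left(-4\right) \left(-1\right) - \frac{2}{3}\right) - 8\right) = -37 + 16 \left(\left(4 - \frac{2}{3}\right) - 8\right) = -37 + 16 \left(\frac{10}{3} - 8\right) = -37 + 16 \left(- \frac{14}{3}\right) = -37 - \frac{224}{3} = - \frac{335}{3} \approx -111.67$)
$\frac{1}{h} = \frac{1}{- \frac{335}{3}} = - \frac{3}{335}$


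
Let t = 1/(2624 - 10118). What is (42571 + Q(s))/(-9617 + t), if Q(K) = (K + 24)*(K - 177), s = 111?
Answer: -252255534/72069799 ≈ -3.5002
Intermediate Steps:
Q(K) = (-177 + K)*(24 + K) (Q(K) = (24 + K)*(-177 + K) = (-177 + K)*(24 + K))
t = -1/7494 (t = 1/(-7494) = -1/7494 ≈ -0.00013344)
(42571 + Q(s))/(-9617 + t) = (42571 + (-4248 + 111² - 153*111))/(-9617 - 1/7494) = (42571 + (-4248 + 12321 - 16983))/(-72069799/7494) = (42571 - 8910)*(-7494/72069799) = 33661*(-7494/72069799) = -252255534/72069799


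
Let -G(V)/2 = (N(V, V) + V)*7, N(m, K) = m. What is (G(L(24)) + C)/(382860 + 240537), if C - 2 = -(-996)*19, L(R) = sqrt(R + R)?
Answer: 18926/623397 - 112*sqrt(3)/623397 ≈ 0.030048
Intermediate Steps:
L(R) = sqrt(2)*sqrt(R) (L(R) = sqrt(2*R) = sqrt(2)*sqrt(R))
G(V) = -28*V (G(V) = -2*(V + V)*7 = -2*2*V*7 = -28*V)
C = 18926 (C = 2 - (-996)*19 = 2 - 6*(-3154) = 2 + 18924 = 18926)
(G(L(24)) + C)/(382860 + 240537) = (-28*sqrt(2)*sqrt(24) + 18926)/(382860 + 240537) = (-28*sqrt(2)*2*sqrt(6) + 18926)/623397 = (-112*sqrt(3) + 18926)*(1/623397) = (18926 - 112*sqrt(3))*(1/623397) = 18926/623397 - 112*sqrt(3)/623397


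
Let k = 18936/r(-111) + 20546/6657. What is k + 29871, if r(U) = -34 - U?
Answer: 2205597859/73227 ≈ 30120.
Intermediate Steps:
k = 18234142/73227 (k = 18936/(-34 - 1*(-111)) + 20546/6657 = 18936/(-34 + 111) + 20546*(1/6657) = 18936/77 + 20546/6657 = 18234142/73227 ≈ 249.01)
k + 29871 = 18234142/73227 + 29871 = 2205597859/73227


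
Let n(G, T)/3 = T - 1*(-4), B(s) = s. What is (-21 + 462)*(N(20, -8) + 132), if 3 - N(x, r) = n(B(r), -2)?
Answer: 56889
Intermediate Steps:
n(G, T) = 12 + 3*T (n(G, T) = 3*(T - 1*(-4)) = 3*(T + 4) = 3*(4 + T) = 12 + 3*T)
N(x, r) = -3 (N(x, r) = 3 - (12 + 3*(-2)) = 3 - (12 - 6) = 3 - 1*6 = 3 - 6 = -3)
(-21 + 462)*(N(20, -8) + 132) = (-21 + 462)*(-3 + 132) = 441*129 = 56889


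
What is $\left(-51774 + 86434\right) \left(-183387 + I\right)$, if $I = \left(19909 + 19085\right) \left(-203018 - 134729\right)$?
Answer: $-456482248107300$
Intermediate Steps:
$I = -13170106518$ ($I = 38994 \left(-337747\right) = -13170106518$)
$\left(-51774 + 86434\right) \left(-183387 + I\right) = \left(-51774 + 86434\right) \left(-183387 - 13170106518\right) = 34660 \left(-13170289905\right) = -456482248107300$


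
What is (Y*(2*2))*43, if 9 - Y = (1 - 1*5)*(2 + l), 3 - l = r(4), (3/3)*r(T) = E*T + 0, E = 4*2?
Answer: -17028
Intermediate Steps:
E = 8
r(T) = 8*T (r(T) = 8*T + 0 = 8*T)
l = -29 (l = 3 - 8*4 = 3 - 1*32 = 3 - 32 = -29)
Y = -99 (Y = 9 - (1 - 1*5)*(2 - 29) = 9 - (1 - 5)*(-27) = 9 - (-4)*(-27) = 9 - 1*108 = 9 - 108 = -99)
(Y*(2*2))*43 = -198*2*43 = -99*4*43 = -396*43 = -17028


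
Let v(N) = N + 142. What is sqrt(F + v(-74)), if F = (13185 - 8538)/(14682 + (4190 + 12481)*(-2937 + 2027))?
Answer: sqrt(433879889200086)/2525988 ≈ 8.2462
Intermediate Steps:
v(N) = 142 + N
F = -1549/5051976 (F = 4647/(14682 + 16671*(-910)) = 4647/(14682 - 15170610) = 4647/(-15155928) = 4647*(-1/15155928) = -1549/5051976 ≈ -0.00030661)
sqrt(F + v(-74)) = sqrt(-1549/5051976 + (142 - 74)) = sqrt(-1549/5051976 + 68) = sqrt(343532819/5051976) = sqrt(433879889200086)/2525988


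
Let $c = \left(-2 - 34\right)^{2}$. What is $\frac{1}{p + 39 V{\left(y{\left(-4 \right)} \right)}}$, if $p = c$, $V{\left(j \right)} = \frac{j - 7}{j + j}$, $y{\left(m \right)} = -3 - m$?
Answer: $\frac{1}{1179} \approx 0.00084818$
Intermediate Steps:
$V{\left(j \right)} = \frac{-7 + j}{2 j}$
$c = 1296$ ($c = \left(-36\right)^{2} = 1296$)
$p = 1296$
$\frac{1}{p + 39 V{\left(y{\left(-4 \right)} \right)}} = \frac{1}{1296 + 39 \frac{-7 - -1}{2 \left(-3 - -4\right)}} = \frac{1}{1296 + 39 \frac{-7 + \left(-3 + 4\right)}{2 \left(-3 + 4\right)}} = \frac{1}{1296 + 39 \frac{-7 + 1}{2 \cdot 1}} = \frac{1}{1296 + 39 \cdot \frac{1}{2} \cdot 1 \left(-6\right)} = \frac{1}{1296 + 39 \left(-3\right)} = \frac{1}{1296 - 117} = \frac{1}{1179}$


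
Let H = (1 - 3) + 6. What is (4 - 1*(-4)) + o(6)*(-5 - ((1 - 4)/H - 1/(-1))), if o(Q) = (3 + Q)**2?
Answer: -1669/4 ≈ -417.25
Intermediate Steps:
H = 4 (H = -2 + 6 = 4)
(4 - 1*(-4)) + o(6)*(-5 - ((1 - 4)/H - 1/(-1))) = (4 - 1*(-4)) + (3 + 6)**2*(-5 - ((1 - 4)/4 - 1/(-1))) = (4 + 4) + 9**2*(-5 - (-3*1/4 - 1*(-1))) = 8 + 81*(-5 - (-3/4 + 1)) = 8 + 81*(-5 - 1*1/4) = 8 + 81*(-5 - 1/4) = 8 + 81*(-21/4) = 8 - 1701/4 = -1669/4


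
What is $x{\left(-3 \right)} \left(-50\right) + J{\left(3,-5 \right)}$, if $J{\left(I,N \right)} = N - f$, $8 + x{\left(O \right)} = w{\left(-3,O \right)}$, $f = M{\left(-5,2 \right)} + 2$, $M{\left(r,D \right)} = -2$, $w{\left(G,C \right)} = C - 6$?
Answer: $845$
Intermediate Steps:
$w{\left(G,C \right)} = -6 + C$ ($w{\left(G,C \right)} = C - 6 = -6 + C$)
$f = 0$ ($f = -2 + 2 = 0$)
$x{\left(O \right)} = -14 + O$ ($x{\left(O \right)} = -8 + \left(-6 + O\right) = -14 + O$)
$J{\left(I,N \right)} = N$ ($J{\left(I,N \right)} = N - 0 = N + 0 = N$)
$x{\left(-3 \right)} \left(-50\right) + J{\left(3,-5 \right)} = \left(-14 - 3\right) \left(-50\right) - 5 = \left(-17\right) \left(-50\right) - 5 = 850 - 5 = 845$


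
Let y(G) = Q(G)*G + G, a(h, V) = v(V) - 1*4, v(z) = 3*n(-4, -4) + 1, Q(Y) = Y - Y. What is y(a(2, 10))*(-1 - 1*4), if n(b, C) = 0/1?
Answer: 15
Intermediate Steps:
Q(Y) = 0
n(b, C) = 0 (n(b, C) = 0*1 = 0)
v(z) = 1 (v(z) = 3*0 + 1 = 0 + 1 = 1)
a(h, V) = -3 (a(h, V) = 1 - 1*4 = 1 - 4 = -3)
y(G) = G (y(G) = 0*G + G = 0 + G = G)
y(a(2, 10))*(-1 - 1*4) = -3*(-1 - 1*4) = -3*(-1 - 4) = -3*(-5) = 15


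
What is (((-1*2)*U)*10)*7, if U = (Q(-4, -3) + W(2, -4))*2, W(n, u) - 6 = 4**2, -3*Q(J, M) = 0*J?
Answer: -6160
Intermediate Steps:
Q(J, M) = 0 (Q(J, M) = -0*J = -1/3*0 = 0)
W(n, u) = 22 (W(n, u) = 6 + 4**2 = 6 + 16 = 22)
U = 44 (U = (0 + 22)*2 = 22*2 = 44)
(((-1*2)*U)*10)*7 = ((-1*2*44)*10)*7 = (-2*44*10)*7 = -88*10*7 = -880*7 = -6160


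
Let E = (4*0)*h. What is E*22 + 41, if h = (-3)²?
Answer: 41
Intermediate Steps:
h = 9
E = 0 (E = (4*0)*9 = 0*9 = 0)
E*22 + 41 = 0*22 + 41 = 0 + 41 = 41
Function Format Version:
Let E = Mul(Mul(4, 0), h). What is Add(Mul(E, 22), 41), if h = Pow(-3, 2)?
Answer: 41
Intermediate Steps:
h = 9
E = 0 (E = Mul(Mul(4, 0), 9) = Mul(0, 9) = 0)
Add(Mul(E, 22), 41) = Add(Mul(0, 22), 41) = Add(0, 41) = 41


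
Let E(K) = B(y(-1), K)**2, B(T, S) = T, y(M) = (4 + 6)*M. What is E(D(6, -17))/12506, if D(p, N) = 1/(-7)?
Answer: 50/6253 ≈ 0.0079962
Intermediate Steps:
D(p, N) = -1/7
y(M) = 10*M
E(K) = 100 (E(K) = (10*(-1))**2 = (-10)**2 = 100)
E(D(6, -17))/12506 = 100/12506 = 100*(1/12506) = 50/6253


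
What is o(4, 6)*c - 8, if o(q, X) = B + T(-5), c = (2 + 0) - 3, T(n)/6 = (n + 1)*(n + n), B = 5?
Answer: -253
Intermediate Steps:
T(n) = 12*n*(1 + n) (T(n) = 6*((n + 1)*(n + n)) = 6*((1 + n)*(2*n)) = 6*(2*n*(1 + n)) = 12*n*(1 + n))
c = -1 (c = 2 - 3 = -1)
o(q, X) = 245 (o(q, X) = 5 + 12*(-5)*(1 - 5) = 5 + 12*(-5)*(-4) = 5 + 240 = 245)
o(4, 6)*c - 8 = 245*(-1) - 8 = -245 - 8 = -253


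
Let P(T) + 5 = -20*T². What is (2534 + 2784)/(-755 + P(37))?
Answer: -2659/14070 ≈ -0.18898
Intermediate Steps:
P(T) = -5 - 20*T²
(2534 + 2784)/(-755 + P(37)) = (2534 + 2784)/(-755 + (-5 - 20*37²)) = 5318/(-755 + (-5 - 20*1369)) = 5318/(-755 + (-5 - 27380)) = 5318/(-755 - 27385) = 5318/(-28140) = 5318*(-1/28140) = -2659/14070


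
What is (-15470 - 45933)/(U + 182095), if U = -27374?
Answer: -61403/154721 ≈ -0.39686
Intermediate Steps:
(-15470 - 45933)/(U + 182095) = (-15470 - 45933)/(-27374 + 182095) = -61403/154721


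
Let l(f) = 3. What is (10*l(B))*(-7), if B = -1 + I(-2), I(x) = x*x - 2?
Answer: -210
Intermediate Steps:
I(x) = -2 + x² (I(x) = x² - 2 = -2 + x²)
B = 1 (B = -1 + (-2 + (-2)²) = -1 + (-2 + 4) = -1 + 2 = 1)
(10*l(B))*(-7) = (10*3)*(-7) = 30*(-7) = -210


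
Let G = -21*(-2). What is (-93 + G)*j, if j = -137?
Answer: 6987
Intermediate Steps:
G = 42
(-93 + G)*j = (-93 + 42)*(-137) = -51*(-137) = 6987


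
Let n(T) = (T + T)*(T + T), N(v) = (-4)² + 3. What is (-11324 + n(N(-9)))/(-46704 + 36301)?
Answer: 9880/10403 ≈ 0.94973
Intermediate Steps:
N(v) = 19 (N(v) = 16 + 3 = 19)
n(T) = 4*T² (n(T) = (2*T)*(2*T) = 4*T²)
(-11324 + n(N(-9)))/(-46704 + 36301) = (-11324 + 4*19²)/(-46704 + 36301) = (-11324 + 4*361)/(-10403) = (-11324 + 1444)*(-1/10403) = -9880*(-1/10403) = 9880/10403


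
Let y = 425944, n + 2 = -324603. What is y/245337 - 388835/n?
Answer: 46731832903/15927523377 ≈ 2.9340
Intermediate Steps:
n = -324605 (n = -2 - 324603 = -324605)
y/245337 - 388835/n = 425944/245337 - 388835/(-324605) = 425944*(1/245337) - 388835*(-1/324605) = 425944/245337 + 77767/64921 = 46731832903/15927523377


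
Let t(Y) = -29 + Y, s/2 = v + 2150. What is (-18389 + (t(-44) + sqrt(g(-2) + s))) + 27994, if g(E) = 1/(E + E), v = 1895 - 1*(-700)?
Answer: 9532 + sqrt(37959)/2 ≈ 9629.4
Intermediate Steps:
v = 2595 (v = 1895 + 700 = 2595)
s = 9490 (s = 2*(2595 + 2150) = 2*4745 = 9490)
g(E) = 1/(2*E)
(-18389 + (t(-44) + sqrt(g(-2) + s))) + 27994 = (-18389 + ((-29 - 44) + sqrt((1/2)/(-2) + 9490))) + 27994 = (-18389 + (-73 + sqrt((1/2)*(-1/2) + 9490))) + 27994 = (-18389 + (-73 + sqrt(-1/4 + 9490))) + 27994 = (-18389 + (-73 + sqrt(37959/4))) + 27994 = (-18389 + (-73 + sqrt(37959)/2)) + 27994 = (-18462 + sqrt(37959)/2) + 27994 = 9532 + sqrt(37959)/2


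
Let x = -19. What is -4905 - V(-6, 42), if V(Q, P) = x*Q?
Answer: -5019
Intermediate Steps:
V(Q, P) = -19*Q
-4905 - V(-6, 42) = -4905 - (-19)*(-6) = -4905 - 1*114 = -4905 - 114 = -5019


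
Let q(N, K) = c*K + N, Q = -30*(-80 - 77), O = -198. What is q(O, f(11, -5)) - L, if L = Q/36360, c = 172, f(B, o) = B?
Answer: 2052971/1212 ≈ 1693.9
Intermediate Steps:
Q = 4710 (Q = -30*(-157) = 4710)
q(N, K) = N + 172*K (q(N, K) = 172*K + N = N + 172*K)
L = 157/1212 (L = 4710/36360 = 4710*(1/36360) = 157/1212 ≈ 0.12954)
q(O, f(11, -5)) - L = (-198 + 172*11) - 1*157/1212 = (-198 + 1892) - 157/1212 = 1694 - 157/1212 = 2052971/1212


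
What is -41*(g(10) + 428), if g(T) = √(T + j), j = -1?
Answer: -17671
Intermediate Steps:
g(T) = √(-1 + T) (g(T) = √(T - 1) = √(-1 + T))
-41*(g(10) + 428) = -41*(√(-1 + 10) + 428) = -41*(√9 + 428) = -41*(3 + 428) = -41*431 = -17671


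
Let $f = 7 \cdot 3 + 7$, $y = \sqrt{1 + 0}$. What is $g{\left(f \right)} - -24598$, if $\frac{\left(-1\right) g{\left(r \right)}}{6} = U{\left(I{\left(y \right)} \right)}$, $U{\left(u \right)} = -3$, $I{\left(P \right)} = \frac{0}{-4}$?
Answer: $24616$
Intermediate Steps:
$y = 1$ ($y = \sqrt{1} = 1$)
$I{\left(P \right)} = 0$ ($I{\left(P \right)} = 0 \left(- \frac{1}{4}\right) = 0$)
$f = 28$ ($f = 21 + 7 = 28$)
$g{\left(r \right)} = 18$ ($g{\left(r \right)} = \left(-6\right) \left(-3\right) = 18$)
$g{\left(f \right)} - -24598 = 18 - -24598 = 18 + 24598 = 24616$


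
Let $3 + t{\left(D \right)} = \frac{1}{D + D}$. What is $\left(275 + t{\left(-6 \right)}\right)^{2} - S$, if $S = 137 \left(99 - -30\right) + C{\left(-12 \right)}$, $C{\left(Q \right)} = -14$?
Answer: $\frac{8104273}{144} \approx 56280.0$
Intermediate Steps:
$t{\left(D \right)} = -3 + \frac{1}{2 D}$ ($t{\left(D \right)} = -3 + \frac{1}{D + D} = -3 + \frac{1}{2 D}$)
$S = 17659$ ($S = 137 \left(99 - -30\right) - 14 = 137 \left(99 + 30\right) - 14 = 137 \cdot 129 - 14 = 17673 - 14 = 17659$)
$\left(275 + t{\left(-6 \right)}\right)^{2} - S = \left(275 - \left(3 - \frac{1}{2 \left(-6\right)}\right)\right)^{2} - 17659 = \left(275 + \left(-3 + \frac{1}{2} \left(- \frac{1}{6}\right)\right)\right)^{2} - 17659 = \left(275 - \frac{37}{12}\right)^{2} - 17659 = \left(\frac{3263}{12}\right)^{2} - 17659 = \frac{10647169}{144} - 17659 = \frac{8104273}{144}$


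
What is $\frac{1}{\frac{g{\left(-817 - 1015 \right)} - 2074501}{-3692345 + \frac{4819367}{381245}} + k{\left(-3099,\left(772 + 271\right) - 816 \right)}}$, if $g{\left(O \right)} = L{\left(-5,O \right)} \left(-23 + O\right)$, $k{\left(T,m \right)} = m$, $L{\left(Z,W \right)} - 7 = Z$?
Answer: $\frac{1407683250158}{320336405338561} \approx 0.0043944$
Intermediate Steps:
$L{\left(Z,W \right)} = 7 + Z$
$g{\left(O \right)} = -46 + 2 O$ ($g{\left(O \right)} = \left(7 - 5\right) \left(-23 + O\right) = 2 \left(-23 + O\right) = -46 + 2 O$)
$\frac{1}{\frac{g{\left(-817 - 1015 \right)} - 2074501}{-3692345 + \frac{4819367}{381245}} + k{\left(-3099,\left(772 + 271\right) - 816 \right)}} = \frac{1}{\frac{\left(-46 + 2 \left(-817 - 1015\right)\right) - 2074501}{-3692345 + \frac{4819367}{381245}} + \left(\left(772 + 271\right) - 816\right)} = \frac{1}{\frac{\left(-46 + 2 \left(-817 - 1015\right)\right) - 2074501}{-3692345 + 4819367 \cdot \frac{1}{381245}} + \left(1043 - 816\right)} = \frac{1}{\frac{\left(-46 + 2 \left(-1832\right)\right) - 2074501}{-3692345 + \frac{4819367}{381245}} + 227} = \frac{1}{\frac{\left(-46 - 3664\right) - 2074501}{- \frac{1407683250158}{381245}} + 227} = \frac{1}{\left(-3710 - 2074501\right) \left(- \frac{381245}{1407683250158}\right) + 227} = \frac{1}{\left(-2078211\right) \left(- \frac{381245}{1407683250158}\right) + 227} = \frac{1}{\frac{792307552695}{1407683250158} + 227} = \frac{1}{\frac{320336405338561}{1407683250158}} = \frac{1407683250158}{320336405338561}$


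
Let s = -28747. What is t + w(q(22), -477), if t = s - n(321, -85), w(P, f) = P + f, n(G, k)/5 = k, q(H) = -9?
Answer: -28808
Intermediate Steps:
n(G, k) = 5*k
t = -28322 (t = -28747 - 5*(-85) = -28747 - 1*(-425) = -28747 + 425 = -28322)
t + w(q(22), -477) = -28322 + (-9 - 477) = -28322 - 486 = -28808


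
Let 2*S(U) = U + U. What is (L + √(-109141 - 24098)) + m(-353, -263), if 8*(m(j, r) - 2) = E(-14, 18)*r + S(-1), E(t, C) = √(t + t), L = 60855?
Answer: 486855/8 + I*√133239 - 263*I*√7/4 ≈ 60857.0 + 191.06*I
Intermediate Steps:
E(t, C) = √2*√t (E(t, C) = √(2*t) = √2*√t)
S(U) = U (S(U) = (U + U)/2 = (2*U)/2 = U)
m(j, r) = 15/8 + I*r*√7/4 (m(j, r) = 2 + ((√2*√(-14))*r - 1)/8 = 2 + ((√2*(I*√14))*r - 1)/8 = 2 + ((2*I*√7)*r - 1)/8 = 2 + (2*I*r*√7 - 1)/8 = 2 + (-1 + 2*I*r*√7)/8 = 2 + (-⅛ + I*r*√7/4) = 15/8 + I*r*√7/4)
(L + √(-109141 - 24098)) + m(-353, -263) = (60855 + √(-109141 - 24098)) + (15/8 + (¼)*I*(-263)*√7) = (60855 + √(-133239)) + (15/8 - 263*I*√7/4) = (60855 + I*√133239) + (15/8 - 263*I*√7/4) = 486855/8 + I*√133239 - 263*I*√7/4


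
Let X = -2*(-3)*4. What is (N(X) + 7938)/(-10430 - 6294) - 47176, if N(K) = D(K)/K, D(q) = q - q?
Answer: -394489681/8362 ≈ -47177.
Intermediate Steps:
D(q) = 0
X = 24 (X = 6*4 = 24)
N(K) = 0 (N(K) = 0/K = 0)
(N(X) + 7938)/(-10430 - 6294) - 47176 = (0 + 7938)/(-10430 - 6294) - 47176 = 7938/(-16724) - 47176 = 7938*(-1/16724) - 47176 = -3969/8362 - 47176 = -394489681/8362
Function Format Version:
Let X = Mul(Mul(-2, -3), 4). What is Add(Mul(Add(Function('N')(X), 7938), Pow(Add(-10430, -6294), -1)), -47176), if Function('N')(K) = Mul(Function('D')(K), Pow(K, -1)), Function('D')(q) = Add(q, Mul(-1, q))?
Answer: Rational(-394489681, 8362) ≈ -47177.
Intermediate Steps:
Function('D')(q) = 0
X = 24 (X = Mul(6, 4) = 24)
Function('N')(K) = 0 (Function('N')(K) = Mul(0, Pow(K, -1)) = 0)
Add(Mul(Add(Function('N')(X), 7938), Pow(Add(-10430, -6294), -1)), -47176) = Add(Mul(Add(0, 7938), Pow(Add(-10430, -6294), -1)), -47176) = Add(Mul(7938, Pow(-16724, -1)), -47176) = Add(Mul(7938, Rational(-1, 16724)), -47176) = Add(Rational(-3969, 8362), -47176) = Rational(-394489681, 8362)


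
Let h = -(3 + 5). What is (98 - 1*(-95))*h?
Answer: -1544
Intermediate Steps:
h = -8 (h = -1*8 = -8)
(98 - 1*(-95))*h = (98 - 1*(-95))*(-8) = (98 + 95)*(-8) = 193*(-8) = -1544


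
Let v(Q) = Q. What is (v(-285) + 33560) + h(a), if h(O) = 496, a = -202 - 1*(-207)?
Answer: 33771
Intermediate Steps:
a = 5 (a = -202 + 207 = 5)
(v(-285) + 33560) + h(a) = (-285 + 33560) + 496 = 33275 + 496 = 33771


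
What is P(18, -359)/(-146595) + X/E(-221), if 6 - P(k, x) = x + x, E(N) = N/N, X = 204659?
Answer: 30001985381/146595 ≈ 2.0466e+5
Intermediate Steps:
E(N) = 1
P(k, x) = 6 - 2*x (P(k, x) = 6 - (x + x) = 6 - 2*x)
P(18, -359)/(-146595) + X/E(-221) = (6 - 2*(-359))/(-146595) + 204659/1 = (6 + 718)*(-1/146595) + 204659*1 = 724*(-1/146595) + 204659 = -724/146595 + 204659 = 30001985381/146595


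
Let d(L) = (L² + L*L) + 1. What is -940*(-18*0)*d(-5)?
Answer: 0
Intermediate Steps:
d(L) = 1 + 2*L² (d(L) = (L² + L²) + 1 = 2*L² + 1 = 1 + 2*L²)
-940*(-18*0)*d(-5) = -940*(-18*0)*(1 + 2*(-5)²) = -940*(-3*0)*(1 + 2*25) = -0*(1 + 50) = -0*51 = -940*0 = 0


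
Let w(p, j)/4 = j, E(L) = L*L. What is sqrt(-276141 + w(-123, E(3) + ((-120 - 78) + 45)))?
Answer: I*sqrt(276717) ≈ 526.04*I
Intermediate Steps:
E(L) = L**2
w(p, j) = 4*j
sqrt(-276141 + w(-123, E(3) + ((-120 - 78) + 45))) = sqrt(-276141 + 4*(3**2 + ((-120 - 78) + 45))) = sqrt(-276141 + 4*(9 + (-198 + 45))) = sqrt(-276141 + 4*(9 - 153)) = sqrt(-276141 + 4*(-144)) = sqrt(-276141 - 576) = sqrt(-276717) = I*sqrt(276717)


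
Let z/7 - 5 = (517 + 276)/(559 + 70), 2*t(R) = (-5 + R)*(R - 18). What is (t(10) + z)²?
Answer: 224580196/395641 ≈ 567.64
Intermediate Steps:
t(R) = (-18 + R)*(-5 + R)/2 (t(R) = ((-5 + R)*(R - 18))/2 = ((-5 + R)*(-18 + R))/2 = ((-18 + R)*(-5 + R))/2 = (-18 + R)*(-5 + R)/2)
z = 27566/629 (z = 35 + 7*((517 + 276)/(559 + 70)) = 35 + 7*(793/629) = 35 + 5551/629 = 27566/629 ≈ 43.825)
(t(10) + z)² = ((45 + (½)*10² - 23/2*10) + 27566/629)² = ((45 + (½)*100 - 115) + 27566/629)² = ((45 + 50 - 115) + 27566/629)² = (-20 + 27566/629)² = (14986/629)² = 224580196/395641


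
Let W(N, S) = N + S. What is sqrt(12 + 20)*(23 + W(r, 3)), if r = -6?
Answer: 80*sqrt(2) ≈ 113.14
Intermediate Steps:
sqrt(12 + 20)*(23 + W(r, 3)) = sqrt(12 + 20)*(23 + (-6 + 3)) = sqrt(32)*(23 - 3) = (4*sqrt(2))*20 = 80*sqrt(2)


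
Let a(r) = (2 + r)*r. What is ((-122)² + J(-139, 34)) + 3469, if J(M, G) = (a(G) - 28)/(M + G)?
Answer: 1925869/105 ≈ 18342.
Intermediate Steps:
a(r) = r*(2 + r)
J(M, G) = (-28 + G*(2 + G))/(G + M) (J(M, G) = (G*(2 + G) - 28)/(M + G) = (-28 + G*(2 + G))/(G + M))
((-122)² + J(-139, 34)) + 3469 = ((-122)² + (-28 + 34*(2 + 34))/(34 - 139)) + 3469 = (14884 + (-28 + 34*36)/(-105)) + 3469 = (14884 - (-28 + 1224)/105) + 3469 = (14884 - 1/105*1196) + 3469 = (14884 - 1196/105) + 3469 = 1561624/105 + 3469 = 1925869/105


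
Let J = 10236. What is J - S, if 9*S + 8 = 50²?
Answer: 89632/9 ≈ 9959.1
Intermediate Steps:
S = 2492/9 (S = -8/9 + (⅑)*50² = -8/9 + (⅑)*2500 = -8/9 + 2500/9 = 2492/9 ≈ 276.89)
J - S = 10236 - 1*2492/9 = 10236 - 2492/9 = 89632/9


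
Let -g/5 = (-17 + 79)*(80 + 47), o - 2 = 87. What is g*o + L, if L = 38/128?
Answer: -224251501/64 ≈ -3.5039e+6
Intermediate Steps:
L = 19/64 (L = 38*(1/128) = 19/64 ≈ 0.29688)
o = 89 (o = 2 + 87 = 89)
g = -39370 (g = -5*(-17 + 79)*(80 + 47) = -310*127 = -5*7874 = -39370)
g*o + L = -39370*89 + 19/64 = -3503930 + 19/64 = -224251501/64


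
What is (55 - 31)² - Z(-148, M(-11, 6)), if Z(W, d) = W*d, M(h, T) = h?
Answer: -1052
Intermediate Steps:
(55 - 31)² - Z(-148, M(-11, 6)) = (55 - 31)² - (-148)*(-11) = 24² - 1*1628 = 576 - 1628 = -1052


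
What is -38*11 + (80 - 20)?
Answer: -358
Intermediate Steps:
-38*11 + (80 - 20) = -418 + 60 = -358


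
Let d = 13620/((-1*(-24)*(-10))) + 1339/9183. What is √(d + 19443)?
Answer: √6539224318653/18366 ≈ 139.24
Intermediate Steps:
d = -2079185/36732 (d = 13620/((24*(-10))) + 1339*(1/9183) = 13620/(-240) + 1339/9183 = 13620*(-1/240) + 1339/9183 = -227/4 + 1339/9183 = -2079185/36732 ≈ -56.604)
√(d + 19443) = √(-2079185/36732 + 19443) = √(712101091/36732) = √6539224318653/18366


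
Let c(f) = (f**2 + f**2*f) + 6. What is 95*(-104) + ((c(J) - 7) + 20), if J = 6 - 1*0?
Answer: -9609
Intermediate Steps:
J = 6 (J = 6 + 0 = 6)
c(f) = 6 + f**2 + f**3 (c(f) = (f**2 + f**3) + 6 = 6 + f**2 + f**3)
95*(-104) + ((c(J) - 7) + 20) = 95*(-104) + (((6 + 6**2 + 6**3) - 7) + 20) = -9880 + (((6 + 36 + 216) - 7) + 20) = -9880 + ((258 - 7) + 20) = -9880 + (251 + 20) = -9880 + 271 = -9609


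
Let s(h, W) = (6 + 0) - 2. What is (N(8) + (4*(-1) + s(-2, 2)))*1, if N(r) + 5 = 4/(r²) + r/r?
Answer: -63/16 ≈ -3.9375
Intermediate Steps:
N(r) = -4 + 4/r² (N(r) = -5 + (4/(r²) + r/r) = -5 + (4/r² + 1) = -5 + (1 + 4/r²) = -4 + 4/r²)
s(h, W) = 4 (s(h, W) = 6 - 2 = 4)
(N(8) + (4*(-1) + s(-2, 2)))*1 = ((-4 + 4/8²) + (4*(-1) + 4))*1 = ((-4 + 4*(1/64)) + (-4 + 4))*1 = ((-4 + 1/16) + 0)*1 = (-63/16 + 0)*1 = -63/16*1 = -63/16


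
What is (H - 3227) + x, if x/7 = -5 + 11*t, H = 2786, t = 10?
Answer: 294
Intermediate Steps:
x = 735 (x = 7*(-5 + 11*10) = 7*(-5 + 110) = 7*105 = 735)
(H - 3227) + x = (2786 - 3227) + 735 = -441 + 735 = 294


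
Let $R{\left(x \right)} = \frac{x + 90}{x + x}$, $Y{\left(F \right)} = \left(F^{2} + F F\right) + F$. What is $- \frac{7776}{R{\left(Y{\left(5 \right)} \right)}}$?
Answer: $- \frac{171072}{29} \approx -5899.0$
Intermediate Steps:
$Y{\left(F \right)} = F + 2 F^{2}$ ($Y{\left(F \right)} = \left(F^{2} + F^{2}\right) + F = 2 F^{2} + F = F + 2 F^{2}$)
$R{\left(x \right)} = \frac{90 + x}{2 x}$
$- \frac{7776}{R{\left(Y{\left(5 \right)} \right)}} = - \frac{7776}{\frac{1}{2} \frac{1}{5 \left(1 + 2 \cdot 5\right)} \left(90 + 5 \left(1 + 2 \cdot 5\right)\right)} = - \frac{7776}{\frac{1}{2} \frac{1}{5 \left(1 + 10\right)} \left(90 + 5 \left(1 + 10\right)\right)} = - \frac{7776}{\frac{1}{2} \frac{1}{5 \cdot 11} \left(90 + 5 \cdot 11\right)} = - \frac{7776}{\frac{1}{2} \cdot \frac{1}{55} \left(90 + 55\right)} = - \frac{7776}{\frac{1}{2} \cdot \frac{1}{55} \cdot 145} = - \frac{7776}{\frac{29}{22}} = \left(-7776\right) \frac{22}{29} = - \frac{171072}{29}$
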